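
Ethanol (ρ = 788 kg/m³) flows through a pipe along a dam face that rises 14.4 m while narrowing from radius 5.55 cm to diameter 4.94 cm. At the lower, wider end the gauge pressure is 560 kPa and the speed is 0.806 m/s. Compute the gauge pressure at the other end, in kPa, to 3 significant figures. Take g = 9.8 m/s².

Mass conservation (A₁v₁ = A₂v₂) gives v₂ = 0.806 × 96.8/19.2 = 4.07 m/s.
Energy conservation along the streamline gives P₂ = P₁ − ½ρ(v₂² − v₁²) − ρg(h₂ − h₁).
P₂ = 560000 + ½·788·(0.806² − 4.07²) − 788·9.8·(+14.4) = 560000 + (-6270) − (111000) = 443000 Pa.

P₂ = 443 kPa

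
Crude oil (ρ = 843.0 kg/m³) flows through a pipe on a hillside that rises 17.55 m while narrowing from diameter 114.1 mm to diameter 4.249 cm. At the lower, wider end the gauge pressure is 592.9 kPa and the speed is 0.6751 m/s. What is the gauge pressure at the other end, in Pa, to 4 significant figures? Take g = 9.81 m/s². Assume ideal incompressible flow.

Continuity gives A₁v₁ = A₂v₂, so v₂ = (102.2 cm²)/(14.18 cm²) × 0.6751 m/s = 4.868 m/s.
Bernoulli: P₁ + ½ρv₁² + ρg h₁ = P₂ + ½ρv₂² + ρg h₂, so P₂ = P₁ + ½ρ(v₁² − v₂²) − ρg(h₂ − h₁).
P₂ = 592900 + ½·843.0·(0.6751² − 4.868²) − 843.0·9.81·(+17.55) = 592900 + (-9797) − (145100) = 438000 Pa.

P₂ ≈ 438000 Pa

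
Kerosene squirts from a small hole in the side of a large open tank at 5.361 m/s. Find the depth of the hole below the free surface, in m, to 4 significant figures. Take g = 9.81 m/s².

h = 1.465 m

Inverting v = √(2gh) gives h = v² / 2g.
h = 5.361²/(2·9.81) = 28.74/19.62 = 1.465 m.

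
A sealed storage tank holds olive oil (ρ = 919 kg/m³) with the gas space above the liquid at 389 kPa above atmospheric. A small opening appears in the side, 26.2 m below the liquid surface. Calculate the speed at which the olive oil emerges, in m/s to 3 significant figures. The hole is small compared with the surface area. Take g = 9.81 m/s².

v ≈ 36.9 m/s

Take point 1 at the surface (v₁ ≈ 0) and point 2 at the hole (at atmospheric pressure). Bernoulli: P₁ + ρg h = P_atm + ½ρv₂².
With P₁ − P_atm = 389000 Pa, v₂ = √(2gh + 2ΔP/ρ) = √(2·9.81·26.2 + 2·389000/919) = 36.9 m/s.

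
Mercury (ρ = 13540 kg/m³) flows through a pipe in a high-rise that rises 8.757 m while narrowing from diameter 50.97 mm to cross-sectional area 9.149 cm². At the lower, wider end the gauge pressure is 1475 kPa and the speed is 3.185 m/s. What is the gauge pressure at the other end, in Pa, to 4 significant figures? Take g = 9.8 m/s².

P₂ ≈ 40110 Pa

Continuity gives A₁v₁ = A₂v₂, so v₂ = (20.40 cm²)/(9.149 cm²) × 3.185 m/s = 7.103 m/s.
Bernoulli: P₁ + ½ρv₁² + ρg h₁ = P₂ + ½ρv₂² + ρg h₂, so P₂ = P₁ + ½ρ(v₁² − v₂²) − ρg(h₂ − h₁).
P₂ = 1475000 + ½·13540·(3.185² − 7.103²) − 13540·9.8·(+8.757) = 1475000 + (-272900) − (1162000) = 40110 Pa.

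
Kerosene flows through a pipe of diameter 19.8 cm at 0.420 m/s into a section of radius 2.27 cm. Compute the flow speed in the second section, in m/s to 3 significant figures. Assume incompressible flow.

The volume flow rate is constant, so v₂ = (A₁/A₂)v₁ = (308/16.2)·0.420 = 7.99 m/s.

7.99 m/s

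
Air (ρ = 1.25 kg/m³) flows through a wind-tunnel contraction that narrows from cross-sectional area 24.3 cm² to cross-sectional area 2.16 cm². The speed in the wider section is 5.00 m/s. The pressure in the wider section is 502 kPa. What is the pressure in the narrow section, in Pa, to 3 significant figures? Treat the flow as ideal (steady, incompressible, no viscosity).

500000 Pa

By continuity, v₂ = v₁·A₁/A₂ = 5.00·(24.3/2.16) = 56.2 m/s.
With no height change, Bernoulli's equation is P₁ + ½ρv₁² = P₂ + ½ρv₂².
P₂ = P₁ − ½ρ(v₂² − v₁²) = 502000 − ½·1.25·(56.2² − 5.00²) = 502000 − 1960 = 500000 Pa.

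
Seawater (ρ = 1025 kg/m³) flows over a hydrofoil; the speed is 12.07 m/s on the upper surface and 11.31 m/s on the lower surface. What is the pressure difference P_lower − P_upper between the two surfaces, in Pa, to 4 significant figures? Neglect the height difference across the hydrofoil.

ΔP = 9107 Pa

With negligible Δh, P + ½ρv² is constant, so P_low − P_up = ½ρ(v_up² − v_low²).
ΔP = ½·1025·(12.07² − 11.31²) = 9107 Pa.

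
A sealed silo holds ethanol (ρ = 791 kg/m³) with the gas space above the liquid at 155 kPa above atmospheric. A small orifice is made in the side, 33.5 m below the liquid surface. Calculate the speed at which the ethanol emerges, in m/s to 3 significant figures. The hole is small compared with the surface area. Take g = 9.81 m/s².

Take point 1 at the surface (v₁ ≈ 0) and point 2 at the hole (at atmospheric pressure). Bernoulli: P₁ + ρg h = P_atm + ½ρv₂².
With P₁ − P_atm = 155000 Pa, v₂ = √(2gh + 2ΔP/ρ) = √(2·9.81·33.5 + 2·155000/791) = 32.4 m/s.

v ≈ 32.4 m/s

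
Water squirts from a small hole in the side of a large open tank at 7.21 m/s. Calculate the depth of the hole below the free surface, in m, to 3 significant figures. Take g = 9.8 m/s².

2.65 m

Torricelli: v = √(2gh), so h = v²/(2g).
h = 7.21²/(2·9.8) = 52.0/19.60 = 2.65 m.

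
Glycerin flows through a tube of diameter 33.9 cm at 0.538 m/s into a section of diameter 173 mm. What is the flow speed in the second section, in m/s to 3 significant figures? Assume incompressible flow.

Mass conservation (A₁v₁ = A₂v₂) gives v₂ = 0.538 × 903/235 = 2.07 m/s.

v₂ ≈ 2.07 m/s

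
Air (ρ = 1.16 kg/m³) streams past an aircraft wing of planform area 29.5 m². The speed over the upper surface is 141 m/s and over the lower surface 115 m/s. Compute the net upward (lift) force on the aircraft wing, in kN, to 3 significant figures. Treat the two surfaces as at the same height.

From P + ½ρv² = const at equal height, P_low − P_up = ½ρ(v_up² − v_low²).
ΔP = ½·1.16·(141² − 115²) = 3860 Pa.
Lift = ΔP · A = 3860 × 29.5 = 114000 N.

F = 114 kN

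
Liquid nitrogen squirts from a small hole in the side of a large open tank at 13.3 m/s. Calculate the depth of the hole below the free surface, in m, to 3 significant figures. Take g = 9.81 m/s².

h ≈ 9.02 m

For a small hole in a large open tank, ½v² = gh, giving h = v²/(2g).
h = 13.3²/(2·9.81) = 177/19.62 = 9.02 m.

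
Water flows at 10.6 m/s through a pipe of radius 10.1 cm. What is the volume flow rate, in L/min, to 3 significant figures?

Q = A·v = 0.0320 m² × 10.6 m/s = 0.340 m³/s.
Converting: 0.340 m³/s × 60000 = 20400 L/min.

Q ≈ 20400 L/min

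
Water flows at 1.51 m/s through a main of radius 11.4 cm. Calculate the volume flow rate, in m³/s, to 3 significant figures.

Q = 0.0617 m³/s

Q = A·v = 0.0408 m² × 1.51 m/s = 0.0617 m³/s.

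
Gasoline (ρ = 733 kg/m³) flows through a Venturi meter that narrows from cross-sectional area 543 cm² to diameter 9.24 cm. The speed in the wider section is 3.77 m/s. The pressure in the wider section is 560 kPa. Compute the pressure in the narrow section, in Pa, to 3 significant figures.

By continuity, v₂ = v₁·A₁/A₂ = 3.77·(543/67.1) = 30.5 m/s.
Bernoulli (h₁ = h₂): P₁ − P₂ = ½ρ(v₂² − v₁²).
P₂ = P₁ − ½ρ(v₂² − v₁²) = 560000 − ½·733·(30.5² − 3.77²) = 560000 − 336000 = 224000 Pa.

224000 Pa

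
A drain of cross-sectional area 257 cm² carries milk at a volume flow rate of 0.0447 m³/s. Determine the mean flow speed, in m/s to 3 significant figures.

Q = 0.0447 m³/s = 0.0447 m³/s.
v = Q/A = 0.0447 / 0.0257 = 1.74 m/s.

v ≈ 1.74 m/s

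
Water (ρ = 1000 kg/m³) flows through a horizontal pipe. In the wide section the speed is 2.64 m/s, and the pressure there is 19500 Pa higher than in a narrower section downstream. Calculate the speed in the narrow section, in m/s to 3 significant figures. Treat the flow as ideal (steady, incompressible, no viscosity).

v₂ ≈ 6.78 m/s

Along the level pipe P + ½ρv² is conserved, hence v₂² = v₁² + 2(P₁ − P₂)/ρ.
v₂ = √(2.64² + 2·19500/1000) = √(6.97 + 39.0) = 6.78 m/s.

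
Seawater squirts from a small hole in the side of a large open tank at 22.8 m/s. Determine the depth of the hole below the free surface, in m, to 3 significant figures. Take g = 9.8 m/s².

h = 26.5 m

Torricelli: v = √(2gh), so h = v²/(2g).
h = 22.8²/(2·9.8) = 520/19.60 = 26.5 m.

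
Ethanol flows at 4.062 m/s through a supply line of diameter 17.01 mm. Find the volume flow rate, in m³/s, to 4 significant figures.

Q = A·v = 0.0002272 m² × 4.062 m/s = 0.0009231 m³/s.

0.0009231 m³/s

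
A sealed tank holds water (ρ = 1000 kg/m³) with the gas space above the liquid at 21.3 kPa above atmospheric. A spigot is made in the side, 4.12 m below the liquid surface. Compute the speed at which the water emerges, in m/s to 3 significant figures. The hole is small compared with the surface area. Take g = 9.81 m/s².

v = 11.1 m/s

Take point 1 at the surface (v₁ ≈ 0) and point 2 at the hole (at atmospheric pressure). Bernoulli: P₁ + ρg h = P_atm + ½ρv₂².
With P₁ − P_atm = 21300 Pa, v₂ = √(2gh + 2ΔP/ρ) = √(2·9.81·4.12 + 2·21300/1000) = 11.1 m/s.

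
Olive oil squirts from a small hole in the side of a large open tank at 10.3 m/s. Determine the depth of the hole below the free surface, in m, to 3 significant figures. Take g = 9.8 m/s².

h = 5.41 m

Inverting v = √(2gh) gives h = v² / 2g.
h = 10.3²/(2·9.8) = 106/19.60 = 5.41 m.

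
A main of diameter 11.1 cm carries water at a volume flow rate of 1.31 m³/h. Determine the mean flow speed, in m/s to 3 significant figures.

Q = 1.31 m³/h = 0.000364 m³/s.
v = Q/A = 0.000364 / 0.00968 = 0.0376 m/s.

v ≈ 0.0376 m/s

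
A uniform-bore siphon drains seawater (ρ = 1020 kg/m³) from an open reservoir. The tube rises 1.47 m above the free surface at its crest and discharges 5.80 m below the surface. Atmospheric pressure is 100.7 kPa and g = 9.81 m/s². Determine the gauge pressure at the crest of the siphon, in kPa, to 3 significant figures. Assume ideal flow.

From the surface to the outlet (both open to atmosphere, surface at rest): v = √(2g·h_out) = √(2·9.81·5.80) = 10.7 m/s.
With constant cross-section the crest speed equals v; applying Bernoulli from the surface up to the crest, P_top = P_atm − ½ρv² − ρg·h_top.
P_top = 100700 − ½·1020·10.7² − 1020·9.81·1.47 = 28000 Pa. So P_gauge = P_top − P_atm = -72700 Pa.

P_gauge = -72.7 kPa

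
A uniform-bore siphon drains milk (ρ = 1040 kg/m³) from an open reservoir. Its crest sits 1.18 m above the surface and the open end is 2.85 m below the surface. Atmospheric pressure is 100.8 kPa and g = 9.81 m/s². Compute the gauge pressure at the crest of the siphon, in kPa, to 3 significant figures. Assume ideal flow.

-41.1 kPa

Bernoulli surface→outlet gives ½v² = g·h_out, so v = √(2·9.81·2.85) = 7.48 m/s.
Continuity keeps v the same throughout the tube; from surface to crest, P_atm + 0 = P_top + ½ρv² + ρg·h_top.
P_top = 100800 − ½·1040·7.48² − 1040·9.81·1.18 = 59700 Pa. So P_gauge = P_top − P_atm = -41100 Pa.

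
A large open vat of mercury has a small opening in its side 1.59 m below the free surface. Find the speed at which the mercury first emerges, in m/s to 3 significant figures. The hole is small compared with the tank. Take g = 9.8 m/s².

With the surface at rest and both surface and jet at atmospheric pressure, Bernoulli gives ρg h = ½ρv², so v = √(2gh) = √(2·9.8·1.59) = 5.58 m/s.

v = 5.58 m/s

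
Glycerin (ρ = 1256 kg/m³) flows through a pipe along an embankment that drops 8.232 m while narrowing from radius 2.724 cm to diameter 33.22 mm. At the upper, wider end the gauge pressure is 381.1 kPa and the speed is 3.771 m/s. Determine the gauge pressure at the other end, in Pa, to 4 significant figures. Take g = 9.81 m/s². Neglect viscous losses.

P₂ ≈ 426900 Pa

Continuity gives A₁v₁ = A₂v₂, so v₂ = (23.31 cm²)/(8.667 cm²) × 3.771 m/s = 10.14 m/s.
Bernoulli: P₁ + ½ρv₁² + ρg h₁ = P₂ + ½ρv₂² + ρg h₂, so P₂ = P₁ + ½ρ(v₁² − v₂²) − ρg(h₂ − h₁).
P₂ = 381100 + ½·1256·(3.771² − 10.14²) − 1256·9.81·(−8.232) = 381100 + (-55670) − (-101400) = 426900 Pa.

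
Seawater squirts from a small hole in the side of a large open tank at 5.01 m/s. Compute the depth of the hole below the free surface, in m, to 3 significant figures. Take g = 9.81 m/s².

Torricelli: v = √(2gh), so h = v²/(2g).
h = 5.01²/(2·9.81) = 25.1/19.62 = 1.28 m.

h ≈ 1.28 m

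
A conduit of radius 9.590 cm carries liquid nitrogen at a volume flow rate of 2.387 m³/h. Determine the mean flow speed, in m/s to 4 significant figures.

Q = 2.387 m³/h = 0.0006631 m³/s.
v = Q/A = 0.0006631 / 0.02889 = 0.02295 m/s.

0.02295 m/s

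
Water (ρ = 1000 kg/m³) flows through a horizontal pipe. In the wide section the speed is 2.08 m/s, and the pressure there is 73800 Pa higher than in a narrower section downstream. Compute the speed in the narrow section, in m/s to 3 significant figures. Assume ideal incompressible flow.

With h₁ = h₂, rearranging Bernoulli gives v₂ = √(v₁² + 2ΔP/ρ).
v₂ = √(2.08² + 2·73800/1000) = √(4.33 + 148) = 12.3 m/s.

v₂ ≈ 12.3 m/s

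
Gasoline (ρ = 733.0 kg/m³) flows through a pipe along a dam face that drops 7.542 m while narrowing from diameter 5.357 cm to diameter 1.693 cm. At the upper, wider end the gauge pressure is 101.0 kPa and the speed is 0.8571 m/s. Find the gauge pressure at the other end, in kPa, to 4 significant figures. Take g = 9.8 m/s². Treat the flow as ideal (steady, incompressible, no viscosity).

Continuity gives A₁v₁ = A₂v₂, so v₂ = (22.54 cm²)/(2.251 cm²) × 0.8571 m/s = 8.581 m/s.
Applying Bernoulli between the two ends and solving for P₂: P₂ = P₁ + ½ρ(v₁² − v₂²) − ρgΔh.
P₂ = 101000 + ½·733.0·(0.8571² − 8.581²) − 733.0·9.8·(−7.542) = 101000 + (-26720) − (-54180) = 128500 Pa.

P₂ ≈ 128.5 kPa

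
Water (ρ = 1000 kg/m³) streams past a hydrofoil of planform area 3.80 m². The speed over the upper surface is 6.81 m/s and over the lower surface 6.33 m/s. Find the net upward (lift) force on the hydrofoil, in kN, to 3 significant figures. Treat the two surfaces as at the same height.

F ≈ 12.0 kN

The faster flow above has the lower pressure; Bernoulli (same height) gives ΔP = ½ρ(v_up² − v_low²).
ΔP = ½·1000·(6.81² − 6.33²) = 3150 Pa.
Lift = ΔP · A = 3150 × 3.80 = 12000 N.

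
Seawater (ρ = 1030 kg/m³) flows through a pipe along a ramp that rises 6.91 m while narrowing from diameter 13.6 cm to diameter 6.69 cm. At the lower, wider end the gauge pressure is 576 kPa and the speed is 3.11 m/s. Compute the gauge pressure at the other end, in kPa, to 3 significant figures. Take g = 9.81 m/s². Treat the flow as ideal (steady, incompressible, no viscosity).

P₂ ≈ 426 kPa

The volume flow rate is constant, so v₂ = (A₁/A₂)v₁ = (145/35.2)·3.11 = 12.9 m/s.
Energy conservation along the streamline gives P₂ = P₁ − ½ρ(v₂² − v₁²) − ρg(h₂ − h₁).
P₂ = 576000 + ½·1030·(3.11² − 12.9²) − 1030·9.81·(+6.91) = 576000 + (-80100) − (69800) = 426000 Pa.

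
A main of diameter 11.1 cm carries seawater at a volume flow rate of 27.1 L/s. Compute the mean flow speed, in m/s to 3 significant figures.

v = 2.80 m/s

Q = 27.1 L/s = 0.0271 m³/s.
v = Q/A = 0.0271 / 0.00968 = 2.80 m/s.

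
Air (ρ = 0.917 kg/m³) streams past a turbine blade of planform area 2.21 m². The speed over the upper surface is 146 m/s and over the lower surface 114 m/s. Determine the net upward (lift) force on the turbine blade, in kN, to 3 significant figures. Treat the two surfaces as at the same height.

8.43 kN

The faster flow above has the lower pressure; Bernoulli (same height) gives ΔP = ½ρ(v_up² − v_low²).
ΔP = ½·0.917·(146² − 114²) = 3810 Pa.
Lift = ΔP · A = 3810 × 2.21 = 8430 N.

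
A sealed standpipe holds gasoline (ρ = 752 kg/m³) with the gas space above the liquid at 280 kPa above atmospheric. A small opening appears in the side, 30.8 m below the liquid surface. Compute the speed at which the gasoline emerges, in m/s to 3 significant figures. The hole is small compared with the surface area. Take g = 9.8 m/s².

Take point 1 at the surface (v₁ ≈ 0) and point 2 at the hole (at atmospheric pressure). Bernoulli: P₁ + ρg h = P_atm + ½ρv₂².
With P₁ − P_atm = 280000 Pa, v₂ = √(2gh + 2ΔP/ρ) = √(2·9.8·30.8 + 2·280000/752) = 36.7 m/s.

v ≈ 36.7 m/s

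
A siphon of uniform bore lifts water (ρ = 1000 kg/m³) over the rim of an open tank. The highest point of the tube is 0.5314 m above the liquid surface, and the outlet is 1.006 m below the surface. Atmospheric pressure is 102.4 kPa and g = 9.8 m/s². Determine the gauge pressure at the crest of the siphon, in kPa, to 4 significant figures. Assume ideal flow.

Bernoulli surface→outlet gives ½v² = g·h_out, so v = √(2·9.8·1.006) = 4.440 m/s.
With constant cross-section the crest speed equals v; applying Bernoulli from the surface up to the crest, P_top = P_atm − ½ρv² − ρg·h_top.
P_top = 102400 − ½·1000·4.440² − 1000·9.8·0.5314 = 87330 Pa. So P_gauge = P_top − P_atm = -15070 Pa.

P_gauge = -15.07 kPa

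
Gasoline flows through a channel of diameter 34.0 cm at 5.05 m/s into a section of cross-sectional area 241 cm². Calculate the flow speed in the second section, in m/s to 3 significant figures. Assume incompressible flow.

v₂ = 19.0 m/s

By continuity, v₂ = v₁·A₁/A₂ = 5.05·(908/241) = 19.0 m/s.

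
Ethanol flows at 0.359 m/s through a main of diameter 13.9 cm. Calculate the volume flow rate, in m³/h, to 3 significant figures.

19.6 m³/h

Q = A·v = 0.0152 m² × 0.359 m/s = 0.00545 m³/s.
Converting: 0.00545 m³/s × 3600 = 19.6 m³/h.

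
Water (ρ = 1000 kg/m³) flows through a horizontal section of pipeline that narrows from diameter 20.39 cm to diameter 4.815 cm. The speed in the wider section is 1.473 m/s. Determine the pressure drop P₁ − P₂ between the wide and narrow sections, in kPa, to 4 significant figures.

By continuity, v₂ = v₁·A₁/A₂ = 1.473·(326.5/18.21) = 26.41 m/s.
Bernoulli (h₁ = h₂): P₁ − P₂ = ½ρ(v₂² − v₁²).
P₁ − P₂ = ½·1000·(26.41² − 1.473²) = ½·1000·695.6 = 347800 Pa.

ΔP = 347.8 kPa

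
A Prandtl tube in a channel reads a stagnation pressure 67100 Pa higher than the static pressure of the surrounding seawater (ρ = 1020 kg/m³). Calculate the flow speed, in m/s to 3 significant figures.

v ≈ 11.5 m/s

The dynamic pressure equals the rise in static pressure at the stagnation point: ΔP = ½ρv².
v = √(2ΔP/ρ) = √(2·67100/1020) = 11.5 m/s.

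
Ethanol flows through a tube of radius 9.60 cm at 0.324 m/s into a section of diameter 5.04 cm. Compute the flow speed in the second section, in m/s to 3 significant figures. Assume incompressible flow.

Mass conservation (A₁v₁ = A₂v₂) gives v₂ = 0.324 × 290/20.0 = 4.70 m/s.

v₂ ≈ 4.70 m/s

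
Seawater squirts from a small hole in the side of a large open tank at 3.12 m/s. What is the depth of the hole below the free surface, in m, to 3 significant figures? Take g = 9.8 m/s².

Torricelli: v = √(2gh), so h = v²/(2g).
h = 3.12²/(2·9.8) = 9.73/19.60 = 0.497 m.

0.497 m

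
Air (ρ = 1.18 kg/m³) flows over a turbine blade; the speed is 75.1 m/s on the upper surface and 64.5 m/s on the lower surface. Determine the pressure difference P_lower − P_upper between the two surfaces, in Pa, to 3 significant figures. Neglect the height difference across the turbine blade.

With negligible Δh, P + ½ρv² is constant, so P_low − P_up = ½ρ(v_up² − v_low²).
ΔP = ½·1.18·(75.1² − 64.5²) = 873 Pa.

ΔP ≈ 873 Pa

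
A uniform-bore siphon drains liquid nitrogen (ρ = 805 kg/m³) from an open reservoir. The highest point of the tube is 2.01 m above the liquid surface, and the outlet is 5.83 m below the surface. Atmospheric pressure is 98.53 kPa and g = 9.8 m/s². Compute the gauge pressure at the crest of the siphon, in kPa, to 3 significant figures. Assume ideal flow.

P_gauge ≈ -61.8 kPa

The outlet speed comes from Torricelli: v = √(2g·5.83) = 10.7 m/s.
The bore is uniform, so the speed at the crest is the same v. Bernoulli surface→crest: P_atm = P_top + ½ρv² + ρg·h_top.
P_top = 98530 − ½·805·10.7² − 805·9.8·2.01 = 36700 Pa. So P_gauge = P_top − P_atm = -61800 Pa.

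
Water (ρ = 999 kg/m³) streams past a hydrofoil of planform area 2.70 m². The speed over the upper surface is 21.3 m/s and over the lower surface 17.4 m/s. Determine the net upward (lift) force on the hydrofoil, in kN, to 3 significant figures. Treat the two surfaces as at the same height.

F ≈ 204 kN

The faster flow above has the lower pressure; Bernoulli (same height) gives ΔP = ½ρ(v_up² − v_low²).
ΔP = ½·999·(21.3² − 17.4²) = 75400 Pa.
Lift = ΔP · A = 75400 × 2.70 = 204000 N.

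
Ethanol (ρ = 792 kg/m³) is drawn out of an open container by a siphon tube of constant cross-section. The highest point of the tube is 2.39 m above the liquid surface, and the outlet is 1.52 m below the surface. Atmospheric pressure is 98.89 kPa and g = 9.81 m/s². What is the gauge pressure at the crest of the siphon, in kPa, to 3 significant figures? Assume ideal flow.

From the surface to the outlet (both open to atmosphere, surface at rest): v = √(2g·h_out) = √(2·9.81·1.52) = 5.46 m/s.
The bore is uniform, so the speed at the crest is the same v. Bernoulli surface→crest: P_atm = P_top + ½ρv² + ρg·h_top.
P_top = 98890 − ½·792·5.46² − 792·9.81·2.39 = 68500 Pa. So P_gauge = P_top − P_atm = -30400 Pa.

P_gauge = -30.4 kPa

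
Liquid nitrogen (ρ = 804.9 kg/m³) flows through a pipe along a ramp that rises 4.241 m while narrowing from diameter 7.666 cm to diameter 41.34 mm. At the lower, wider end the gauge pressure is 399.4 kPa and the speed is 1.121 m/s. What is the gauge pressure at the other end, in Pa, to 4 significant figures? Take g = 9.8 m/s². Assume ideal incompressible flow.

By continuity, v₂ = v₁·A₁/A₂ = 1.121·(46.16/13.42) = 3.855 m/s.
Bernoulli: P₁ + ½ρv₁² + ρg h₁ = P₂ + ½ρv₂² + ρg h₂, so P₂ = P₁ + ½ρ(v₁² − v₂²) − ρg(h₂ − h₁).
P₂ = 399400 + ½·804.9·(1.121² − 3.855²) − 804.9·9.8·(+4.241) = 399400 + (-5474) − (33450) = 360500 Pa.

360500 Pa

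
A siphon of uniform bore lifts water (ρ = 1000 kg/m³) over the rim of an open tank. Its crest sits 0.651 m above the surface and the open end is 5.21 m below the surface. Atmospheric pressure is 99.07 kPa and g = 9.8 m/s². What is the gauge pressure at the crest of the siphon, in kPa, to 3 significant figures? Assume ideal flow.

From the surface to the outlet (both open to atmosphere, surface at rest): v = √(2g·h_out) = √(2·9.8·5.21) = 10.1 m/s.
Continuity keeps v the same throughout the tube; from surface to crest, P_atm + 0 = P_top + ½ρv² + ρg·h_top.
P_top = 99070 − ½·1000·10.1² − 1000·9.8·0.651 = 41600 Pa. So P_gauge = P_top − P_atm = -57400 Pa.

P_gauge ≈ -57.4 kPa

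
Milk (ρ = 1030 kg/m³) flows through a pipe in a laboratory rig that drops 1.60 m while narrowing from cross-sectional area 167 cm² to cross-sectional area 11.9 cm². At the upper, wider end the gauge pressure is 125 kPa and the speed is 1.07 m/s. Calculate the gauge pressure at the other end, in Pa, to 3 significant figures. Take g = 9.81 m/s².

P₂ = 25600 Pa

Mass conservation (A₁v₁ = A₂v₂) gives v₂ = 1.07 × 167/11.9 = 15.0 m/s.
Bernoulli: P₁ + ½ρv₁² + ρg h₁ = P₂ + ½ρv₂² + ρg h₂, so P₂ = P₁ + ½ρ(v₁² − v₂²) − ρg(h₂ − h₁).
P₂ = 125000 + ½·1030·(1.07² − 15.0²) − 1030·9.81·(−1.60) = 125000 + (-116000) − (-16200) = 25600 Pa.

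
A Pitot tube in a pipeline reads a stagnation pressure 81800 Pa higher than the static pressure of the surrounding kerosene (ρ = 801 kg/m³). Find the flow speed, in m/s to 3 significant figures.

v = 14.3 m/s

At the stagnation point the flow is brought to rest, so Bernoulli gives P_stag − P_static = ½ρv².
v = √(2ΔP/ρ) = √(2·81800/801) = 14.3 m/s.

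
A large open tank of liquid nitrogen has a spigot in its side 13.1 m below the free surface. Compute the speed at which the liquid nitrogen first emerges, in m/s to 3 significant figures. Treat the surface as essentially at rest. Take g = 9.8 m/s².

Torricelli's result v = √(2gh) gives v = √(2·9.8·13.1) = 16.0 m/s.

v = 16.0 m/s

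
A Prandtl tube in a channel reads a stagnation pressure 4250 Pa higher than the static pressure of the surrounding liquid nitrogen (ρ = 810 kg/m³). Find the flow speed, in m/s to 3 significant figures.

v = 3.24 m/s

The dynamic pressure equals the rise in static pressure at the stagnation point: ΔP = ½ρv².
v = √(2ΔP/ρ) = √(2·4250/810) = 3.24 m/s.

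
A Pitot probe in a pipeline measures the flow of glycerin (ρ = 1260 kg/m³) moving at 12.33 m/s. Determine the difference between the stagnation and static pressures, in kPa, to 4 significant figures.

The dynamic pressure equals the rise in static pressure at the stagnation point: ΔP = ½ρv².
ΔP = ½·1260·12.33² = 95780 Pa.

ΔP ≈ 95.78 kPa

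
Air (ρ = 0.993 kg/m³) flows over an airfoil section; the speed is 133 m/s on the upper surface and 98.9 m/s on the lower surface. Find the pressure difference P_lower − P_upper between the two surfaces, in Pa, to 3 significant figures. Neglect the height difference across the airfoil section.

With negligible Δh, P + ½ρv² is constant, so P_low − P_up = ½ρ(v_up² − v_low²).
ΔP = ½·0.993·(133² − 98.9²) = 3930 Pa.

3930 Pa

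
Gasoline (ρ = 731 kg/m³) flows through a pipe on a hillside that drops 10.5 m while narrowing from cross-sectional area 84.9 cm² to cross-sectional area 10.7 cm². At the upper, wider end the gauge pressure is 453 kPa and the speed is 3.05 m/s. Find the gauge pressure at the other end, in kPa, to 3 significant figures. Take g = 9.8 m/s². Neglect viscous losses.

P₂ ≈ 318 kPa

The volume flow rate is constant, so v₂ = (A₁/A₂)v₁ = (84.9/10.7)·3.05 = 24.2 m/s.
Energy conservation along the streamline gives P₂ = P₁ − ½ρ(v₂² − v₁²) − ρg(h₂ − h₁).
P₂ = 453000 + ½·731·(3.05² − 24.2²) − 731·9.8·(−10.5) = 453000 + (-211000) − (-75200) = 318000 Pa.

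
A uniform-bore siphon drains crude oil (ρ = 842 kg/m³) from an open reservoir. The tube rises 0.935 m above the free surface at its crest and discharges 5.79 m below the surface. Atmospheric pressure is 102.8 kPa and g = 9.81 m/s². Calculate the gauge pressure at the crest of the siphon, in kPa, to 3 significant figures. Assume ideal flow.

-55.5 kPa

From the surface to the outlet (both open to atmosphere, surface at rest): v = √(2g·h_out) = √(2·9.81·5.79) = 10.7 m/s.
The bore is uniform, so the speed at the crest is the same v. Bernoulli surface→crest: P_atm = P_top + ½ρv² + ρg·h_top.
P_top = 102800 − ½·842·10.7² − 842·9.81·0.935 = 47300 Pa. So P_gauge = P_top − P_atm = -55500 Pa.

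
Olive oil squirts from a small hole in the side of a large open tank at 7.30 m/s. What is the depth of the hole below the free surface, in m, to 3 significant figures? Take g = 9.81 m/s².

Torricelli: v = √(2gh), so h = v²/(2g).
h = 7.30²/(2·9.81) = 53.3/19.62 = 2.72 m.

2.72 m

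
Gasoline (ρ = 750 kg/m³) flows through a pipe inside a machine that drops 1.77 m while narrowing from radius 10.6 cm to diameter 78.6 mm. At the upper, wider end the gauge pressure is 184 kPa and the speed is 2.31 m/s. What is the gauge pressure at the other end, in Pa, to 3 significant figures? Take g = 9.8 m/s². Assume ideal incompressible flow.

By continuity, v₂ = v₁·A₁/A₂ = 2.31·(353/48.5) = 16.8 m/s.
Energy conservation along the streamline gives P₂ = P₁ − ½ρ(v₂² − v₁²) − ρg(h₂ − h₁).
P₂ = 184000 + ½·750·(2.31² − 16.8²) − 750·9.8·(−1.77) = 184000 + (-104000) − (-13000) = 93100 Pa.

P₂ ≈ 93100 Pa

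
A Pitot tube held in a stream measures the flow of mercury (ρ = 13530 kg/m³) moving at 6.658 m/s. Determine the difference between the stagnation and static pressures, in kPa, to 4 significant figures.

The dynamic pressure equals the rise in static pressure at the stagnation point: ΔP = ½ρv².
ΔP = ½·13530·6.658² = 299900 Pa.

ΔP ≈ 299.9 kPa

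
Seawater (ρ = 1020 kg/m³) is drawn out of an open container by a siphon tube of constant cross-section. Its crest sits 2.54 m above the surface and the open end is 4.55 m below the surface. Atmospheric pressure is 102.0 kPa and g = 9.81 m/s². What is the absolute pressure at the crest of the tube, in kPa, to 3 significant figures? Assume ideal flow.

P_top ≈ 31.1 kPa

From the surface to the outlet (both open to atmosphere, surface at rest): v = √(2g·h_out) = √(2·9.81·4.55) = 9.45 m/s.
With constant cross-section the crest speed equals v; applying Bernoulli from the surface up to the crest, P_top = P_atm − ½ρv² − ρg·h_top.
P_top = 102000 − ½·1020·9.45² − 1020·9.81·2.54 = 31100 Pa.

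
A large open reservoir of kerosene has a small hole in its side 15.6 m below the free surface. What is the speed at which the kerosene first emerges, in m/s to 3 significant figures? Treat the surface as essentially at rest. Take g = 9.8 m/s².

v ≈ 17.5 m/s

The surface is effectively still and both ends are open, so ½v² = gh and v = √(2·9.8·15.6) = 17.5 m/s.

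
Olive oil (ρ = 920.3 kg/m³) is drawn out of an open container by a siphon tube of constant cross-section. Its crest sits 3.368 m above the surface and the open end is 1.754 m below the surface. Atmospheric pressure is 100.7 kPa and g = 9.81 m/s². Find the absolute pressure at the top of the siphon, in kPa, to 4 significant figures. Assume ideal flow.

The outlet speed comes from Torricelli: v = √(2g·1.754) = 5.866 m/s.
With constant cross-section the crest speed equals v; applying Bernoulli from the surface up to the crest, P_top = P_atm − ½ρv² − ρg·h_top.
P_top = 100700 − ½·920.3·5.866² − 920.3·9.81·3.368 = 54460 Pa.

P_top ≈ 54.46 kPa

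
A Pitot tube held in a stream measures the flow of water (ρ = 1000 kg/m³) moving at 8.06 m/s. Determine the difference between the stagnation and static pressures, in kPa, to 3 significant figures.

The dynamic pressure equals the rise in static pressure at the stagnation point: ΔP = ½ρv².
ΔP = ½·1000·8.06² = 32500 Pa.

ΔP ≈ 32.5 kPa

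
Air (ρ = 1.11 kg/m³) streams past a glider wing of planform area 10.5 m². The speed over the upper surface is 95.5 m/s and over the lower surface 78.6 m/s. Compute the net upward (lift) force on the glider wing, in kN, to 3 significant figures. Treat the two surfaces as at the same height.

With equal heights on the two surfaces, Bernoulli gives P_lower − P_upper = ½ρ(v_upper² − v_lower²).
ΔP = ½·1.11·(95.5² − 78.6²) = 1630 Pa.
Lift = ΔP · A = 1630 × 10.5 = 17100 N.

F ≈ 17.1 kN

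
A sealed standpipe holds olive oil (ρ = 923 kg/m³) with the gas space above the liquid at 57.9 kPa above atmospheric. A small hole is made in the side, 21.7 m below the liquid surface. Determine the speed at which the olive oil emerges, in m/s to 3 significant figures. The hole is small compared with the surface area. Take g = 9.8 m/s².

v ≈ 23.5 m/s

Take point 1 at the surface (v₁ ≈ 0) and point 2 at the hole (at atmospheric pressure). Bernoulli: P₁ + ρg h = P_atm + ½ρv₂².
With P₁ − P_atm = 57900 Pa, v₂ = √(2gh + 2ΔP/ρ) = √(2·9.8·21.7 + 2·57900/923) = 23.5 m/s.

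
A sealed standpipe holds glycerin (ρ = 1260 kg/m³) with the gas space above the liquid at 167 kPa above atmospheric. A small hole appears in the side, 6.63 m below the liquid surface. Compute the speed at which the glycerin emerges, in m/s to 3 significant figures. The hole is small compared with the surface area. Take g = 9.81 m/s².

Take point 1 at the surface (v₁ ≈ 0) and point 2 at the hole (at atmospheric pressure). Bernoulli: P₁ + ρg h = P_atm + ½ρv₂².
With P₁ − P_atm = 167000 Pa, v₂ = √(2gh + 2ΔP/ρ) = √(2·9.81·6.63 + 2·167000/1260) = 19.9 m/s.

v = 19.9 m/s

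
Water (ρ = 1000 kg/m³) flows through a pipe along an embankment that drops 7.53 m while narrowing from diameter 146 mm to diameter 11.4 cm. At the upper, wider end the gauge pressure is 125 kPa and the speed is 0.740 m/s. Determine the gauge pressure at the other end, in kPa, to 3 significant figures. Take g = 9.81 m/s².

P₂ ≈ 198 kPa

By continuity, v₂ = v₁·A₁/A₂ = 0.740·(167/102) = 1.21 m/s.
Applying Bernoulli between the two ends and solving for P₂: P₂ = P₁ + ½ρ(v₁² − v₂²) − ρgΔh.
P₂ = 125000 + ½·1000·(0.740² − 1.21²) − 1000·9.81·(−7.53) = 125000 + (-463) − (-73900) = 198000 Pa.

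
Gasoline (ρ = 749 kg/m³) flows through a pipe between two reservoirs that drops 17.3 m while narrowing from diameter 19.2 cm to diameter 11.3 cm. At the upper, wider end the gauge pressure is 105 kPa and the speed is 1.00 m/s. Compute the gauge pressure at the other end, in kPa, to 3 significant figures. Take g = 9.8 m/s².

By continuity, v₂ = v₁·A₁/A₂ = 1.00·(290/100) = 2.89 m/s.
Applying Bernoulli between the two ends and solving for P₂: P₂ = P₁ + ½ρ(v₁² − v₂²) − ρgΔh.
P₂ = 105000 + ½·749·(1.00² − 2.89²) − 749·9.8·(−17.3) = 105000 + (-2750) − (-127000) = 229000 Pa.

P₂ ≈ 229 kPa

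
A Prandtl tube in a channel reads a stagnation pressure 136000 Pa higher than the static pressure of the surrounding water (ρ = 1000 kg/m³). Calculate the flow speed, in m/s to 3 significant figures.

At the stagnation point the flow is brought to rest, so Bernoulli gives P_stag − P_static = ½ρv².
v = √(2ΔP/ρ) = √(2·136000/1000) = 16.5 m/s.

v ≈ 16.5 m/s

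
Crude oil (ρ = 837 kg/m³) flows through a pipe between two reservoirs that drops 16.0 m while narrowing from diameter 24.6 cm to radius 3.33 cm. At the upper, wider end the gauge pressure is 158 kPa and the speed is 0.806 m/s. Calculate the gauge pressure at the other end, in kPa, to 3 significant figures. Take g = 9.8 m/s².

Continuity gives A₁v₁ = A₂v₂, so v₂ = (475 cm²)/(34.8 cm²) × 0.806 m/s = 11.0 m/s.
Energy conservation along the streamline gives P₂ = P₁ − ½ρ(v₂² − v₁²) − ρg(h₂ − h₁).
P₂ = 158000 + ½·837·(0.806² − 11.0²) − 837·9.8·(−16.0) = 158000 + (-50300) − (-131000) = 239000 Pa.

239 kPa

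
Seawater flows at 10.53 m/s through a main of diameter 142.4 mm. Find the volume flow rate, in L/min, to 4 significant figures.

Q ≈ 10060 L/min

Q = A·v = 0.01593 m² × 10.53 m/s = 0.1677 m³/s.
Converting: 0.1677 m³/s × 60000 = 10060 L/min.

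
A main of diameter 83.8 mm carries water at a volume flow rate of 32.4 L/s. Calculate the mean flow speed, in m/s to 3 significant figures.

Q = 32.4 L/s = 0.0324 m³/s.
v = Q/A = 0.0324 / 0.00552 = 5.87 m/s.

v ≈ 5.87 m/s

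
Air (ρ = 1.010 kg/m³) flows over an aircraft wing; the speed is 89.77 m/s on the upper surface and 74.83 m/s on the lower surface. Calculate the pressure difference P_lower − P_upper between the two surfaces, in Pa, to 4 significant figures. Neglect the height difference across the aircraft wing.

1242 Pa

The pressure is lower where the speed is higher: ΔP = ½ρ(v_up² − v_low²).
ΔP = ½·1.010·(89.77² − 74.83²) = 1242 Pa.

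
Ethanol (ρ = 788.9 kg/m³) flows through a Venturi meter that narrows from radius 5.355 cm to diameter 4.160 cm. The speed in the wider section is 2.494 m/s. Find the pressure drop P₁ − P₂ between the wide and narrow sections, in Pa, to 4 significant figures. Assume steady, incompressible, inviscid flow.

Continuity gives A₁v₁ = A₂v₂, so v₂ = (90.09 cm²)/(13.59 cm²) × 2.494 m/s = 16.53 m/s.
The pipe is horizontal, so Bernoulli reduces to P₁ + ½ρv₁² = P₂ + ½ρv₂².
P₁ − P₂ = ½·788.9·(16.53² − 2.494²) = ½·788.9·267.0 = 105300 Pa.

105300 Pa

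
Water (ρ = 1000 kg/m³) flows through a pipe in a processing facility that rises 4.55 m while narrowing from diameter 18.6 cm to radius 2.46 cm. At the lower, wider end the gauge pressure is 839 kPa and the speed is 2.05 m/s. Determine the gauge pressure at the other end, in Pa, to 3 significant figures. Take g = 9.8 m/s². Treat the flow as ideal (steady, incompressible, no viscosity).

P₂ ≈ 367000 Pa

By continuity, v₂ = v₁·A₁/A₂ = 2.05·(272/19.0) = 29.3 m/s.
Bernoulli: P₁ + ½ρv₁² + ρg h₁ = P₂ + ½ρv₂² + ρg h₂, so P₂ = P₁ + ½ρ(v₁² − v₂²) − ρg(h₂ − h₁).
P₂ = 839000 + ½·1000·(2.05² − 29.3²) − 1000·9.8·(+4.55) = 839000 + (-427000) − (44600) = 367000 Pa.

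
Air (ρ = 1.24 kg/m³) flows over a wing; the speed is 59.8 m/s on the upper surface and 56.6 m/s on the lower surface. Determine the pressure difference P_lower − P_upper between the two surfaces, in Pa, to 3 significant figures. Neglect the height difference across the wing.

ΔP = 231 Pa

The pressure is lower where the speed is higher: ΔP = ½ρ(v_up² − v_low²).
ΔP = ½·1.24·(59.8² − 56.6²) = 231 Pa.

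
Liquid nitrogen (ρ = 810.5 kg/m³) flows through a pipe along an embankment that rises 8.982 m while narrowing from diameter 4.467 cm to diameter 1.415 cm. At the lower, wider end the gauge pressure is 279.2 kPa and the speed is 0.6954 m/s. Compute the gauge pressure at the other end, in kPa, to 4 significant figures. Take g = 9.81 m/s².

The volume flow rate is constant, so v₂ = (A₁/A₂)v₁ = (15.67/1.573)·0.6954 = 6.930 m/s.
Applying Bernoulli between the two ends and solving for P₂: P₂ = P₁ + ½ρ(v₁² − v₂²) − ρgΔh.
P₂ = 279200 + ½·810.5·(0.6954² − 6.930²) − 810.5·9.81·(+8.982) = 279200 + (-19270) − (71420) = 188500 Pa.

P₂ = 188.5 kPa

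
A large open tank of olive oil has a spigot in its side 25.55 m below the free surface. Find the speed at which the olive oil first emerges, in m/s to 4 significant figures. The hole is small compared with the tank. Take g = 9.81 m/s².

With the surface at rest and both surface and jet at atmospheric pressure, Bernoulli gives ρg h = ½ρv², so v = √(2gh) = √(2·9.81·25.55) = 22.39 m/s.

22.39 m/s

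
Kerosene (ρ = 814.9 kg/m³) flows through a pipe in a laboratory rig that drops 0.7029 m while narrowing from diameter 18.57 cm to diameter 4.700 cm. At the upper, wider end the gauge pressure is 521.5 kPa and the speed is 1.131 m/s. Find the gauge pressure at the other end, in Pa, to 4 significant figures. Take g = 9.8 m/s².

P₂ = 400600 Pa

By continuity, v₂ = v₁·A₁/A₂ = 1.131·(270.8/17.35) = 17.66 m/s.
Energy conservation along the streamline gives P₂ = P₁ − ½ρ(v₂² − v₁²) − ρg(h₂ − h₁).
P₂ = 521500 + ½·814.9·(1.131² − 17.66²) − 814.9·9.8·(−0.7029) = 521500 + (-126500) − (-5613) = 400600 Pa.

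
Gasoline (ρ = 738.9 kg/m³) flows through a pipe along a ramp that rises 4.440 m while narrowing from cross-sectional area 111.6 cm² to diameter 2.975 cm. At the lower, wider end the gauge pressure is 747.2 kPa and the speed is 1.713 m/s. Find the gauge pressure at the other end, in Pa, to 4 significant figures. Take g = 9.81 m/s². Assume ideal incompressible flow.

By continuity, v₂ = v₁·A₁/A₂ = 1.713·(111.6/6.951) = 27.50 m/s.
Bernoulli: P₁ + ½ρv₁² + ρg h₁ = P₂ + ½ρv₂² + ρg h₂, so P₂ = P₁ + ½ρ(v₁² − v₂²) − ρg(h₂ − h₁).
P₂ = 747200 + ½·738.9·(1.713² − 27.50²) − 738.9·9.81·(+4.440) = 747200 + (-278300) − (32180) = 436700 Pa.

P₂ ≈ 436700 Pa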